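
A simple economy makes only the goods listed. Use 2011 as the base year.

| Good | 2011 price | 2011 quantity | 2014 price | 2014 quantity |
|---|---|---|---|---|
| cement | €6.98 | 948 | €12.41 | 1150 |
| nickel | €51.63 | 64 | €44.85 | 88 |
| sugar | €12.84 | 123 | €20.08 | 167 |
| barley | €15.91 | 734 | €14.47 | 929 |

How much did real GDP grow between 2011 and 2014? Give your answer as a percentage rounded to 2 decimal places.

27.25%

Real GDP 2011 = Nominal GDP 2011 = 6.98·948 + 51.63·64 + 12.84·123 + 15.91·734 = 23178.62.
Real GDP 2014 (at 2011 prices) = 6.98·1150 + 51.63·88 + 12.84·167 + 15.91·929 = 29495.11.
Real growth = 29495.11/23178.62 − 1 = 0.2725.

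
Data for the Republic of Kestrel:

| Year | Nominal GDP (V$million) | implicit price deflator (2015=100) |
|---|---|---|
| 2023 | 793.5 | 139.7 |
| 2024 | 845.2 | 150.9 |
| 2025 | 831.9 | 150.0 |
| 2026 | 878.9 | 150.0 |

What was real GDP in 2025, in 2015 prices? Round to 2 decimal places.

V$554.60 million

Real GDP 2025 = 831.9 / 1.500 = 554.60.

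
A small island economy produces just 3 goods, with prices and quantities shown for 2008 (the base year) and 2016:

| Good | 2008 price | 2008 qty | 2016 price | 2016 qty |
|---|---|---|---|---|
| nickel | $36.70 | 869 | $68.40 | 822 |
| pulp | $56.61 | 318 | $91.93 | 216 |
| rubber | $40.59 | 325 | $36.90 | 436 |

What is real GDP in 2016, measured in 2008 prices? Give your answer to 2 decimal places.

Real GDP 2016 = Σ (p_2008 × q_2016) = 36.70·822 + 56.61·216 + 40.59·436 = 60092.40.

$60092.40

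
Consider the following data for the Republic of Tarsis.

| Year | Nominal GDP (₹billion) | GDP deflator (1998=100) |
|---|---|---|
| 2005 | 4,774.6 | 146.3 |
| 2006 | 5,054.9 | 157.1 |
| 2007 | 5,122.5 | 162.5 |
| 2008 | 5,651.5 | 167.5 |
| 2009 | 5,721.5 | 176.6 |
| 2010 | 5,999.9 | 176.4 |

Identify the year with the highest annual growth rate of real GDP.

2006: real = 5054.9/1.571 = 3217.63; growth vs 2005 (3263.57) = -1.41%.
2007: real = 5122.5/1.625 = 3152.31; growth vs 2006 (3217.63) = -2.03%.
2008: real = 5651.5/1.675 = 3374.03; growth vs 2007 (3152.31) = 7.03%.
2009: real = 5721.5/1.766 = 3239.81; growth vs 2008 (3374.03) = -3.98%.
2010: real = 5999.9/1.764 = 3401.30; growth vs 2009 (3239.81) = 4.98%.

2008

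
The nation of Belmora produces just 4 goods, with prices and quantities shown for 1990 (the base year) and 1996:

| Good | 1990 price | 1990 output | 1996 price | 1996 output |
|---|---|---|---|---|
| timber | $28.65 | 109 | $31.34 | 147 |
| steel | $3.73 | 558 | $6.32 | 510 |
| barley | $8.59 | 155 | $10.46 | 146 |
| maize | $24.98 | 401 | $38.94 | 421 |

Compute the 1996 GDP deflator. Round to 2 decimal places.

Nominal GDP 1996 = 31.34·147 + 6.32·510 + 10.46·146 + 38.94·421 = 25751.08.
Real GDP 1996 (at 1990 prices) = 28.65·147 + 3.73·510 + 8.59·146 + 24.98·421 = 17884.57.
Deflator = Nominal/Real × 100 = 25751.08/17884.57 × 100 = 143.985.

143.98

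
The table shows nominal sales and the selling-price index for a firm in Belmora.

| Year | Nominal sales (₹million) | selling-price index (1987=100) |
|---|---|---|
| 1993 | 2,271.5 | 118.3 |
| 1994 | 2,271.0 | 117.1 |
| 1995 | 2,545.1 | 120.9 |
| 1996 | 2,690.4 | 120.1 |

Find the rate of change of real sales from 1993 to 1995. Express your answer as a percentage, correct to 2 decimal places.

Real sales 1993 = 2271.5/1.183 = 1920.12.
Real sales 1995 = 2545.1/1.209 = 2105.13.
Change = 2105.13/1920.12 − 1 = 0.0964.

9.64%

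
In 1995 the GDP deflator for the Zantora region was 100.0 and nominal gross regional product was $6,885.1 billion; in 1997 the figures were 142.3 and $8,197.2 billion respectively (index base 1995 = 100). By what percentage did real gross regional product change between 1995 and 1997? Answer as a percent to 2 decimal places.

Real gross regional product 1995 = 6885.1 / 1.000 = 6885.10.
Real gross regional product 1997 = 8197.2 / 1.423 = 5760.51.
Real growth = 5760.51 / 6885.10 − 1 = -0.1633.

-16.33%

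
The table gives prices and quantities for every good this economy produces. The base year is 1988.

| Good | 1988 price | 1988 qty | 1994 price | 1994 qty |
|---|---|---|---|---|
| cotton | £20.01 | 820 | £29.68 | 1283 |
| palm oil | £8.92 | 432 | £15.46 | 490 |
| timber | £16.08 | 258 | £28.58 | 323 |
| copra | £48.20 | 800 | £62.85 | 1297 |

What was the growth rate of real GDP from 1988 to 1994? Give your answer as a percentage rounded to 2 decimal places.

Real GDP 1988 = Nominal GDP 1988 = 20.01·820 + 8.92·432 + 16.08·258 + 48.20·800 = 62970.28.
Real GDP 1994 (at 1988 prices) = 20.01·1283 + 8.92·490 + 16.08·323 + 48.20·1297 = 97752.87.
Real growth = 97752.87/62970.28 − 1 = 0.5524.

55.24%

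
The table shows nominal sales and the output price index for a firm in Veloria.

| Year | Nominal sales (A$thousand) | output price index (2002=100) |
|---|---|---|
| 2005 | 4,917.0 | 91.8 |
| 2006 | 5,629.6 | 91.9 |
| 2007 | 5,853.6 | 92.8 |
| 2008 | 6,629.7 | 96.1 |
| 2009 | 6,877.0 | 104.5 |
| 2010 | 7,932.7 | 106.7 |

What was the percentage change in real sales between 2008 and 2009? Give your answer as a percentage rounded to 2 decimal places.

-4.61%

Real sales 2008 = 6629.7/0.961 = 6898.75.
Real sales 2009 = 6877.0/1.045 = 6580.86.
Change = 6580.86/6898.75 − 1 = -0.0461.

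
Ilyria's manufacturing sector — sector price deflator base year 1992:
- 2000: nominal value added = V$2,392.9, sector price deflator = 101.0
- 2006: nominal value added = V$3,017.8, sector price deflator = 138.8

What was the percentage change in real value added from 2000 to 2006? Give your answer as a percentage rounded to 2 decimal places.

-8.23%

Deflate each year: 2000 → 2392.9/1.010 = 2369.21; 2006 → 3017.8/1.388 = 2174.21.
So real value added changed by 2174.21/2369.21 − 1 = -0.0823, i.e. -8.23%.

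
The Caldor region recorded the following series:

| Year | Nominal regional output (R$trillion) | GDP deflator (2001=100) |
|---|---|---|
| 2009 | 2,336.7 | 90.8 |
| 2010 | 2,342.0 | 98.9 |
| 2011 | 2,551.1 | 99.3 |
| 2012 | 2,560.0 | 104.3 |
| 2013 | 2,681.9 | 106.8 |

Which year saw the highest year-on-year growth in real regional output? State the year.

2011

2010: real = 2342.0/0.989 = 2368.05; growth vs 2009 (2573.46) = -7.98%.
2011: real = 2551.1/0.993 = 2569.08; growth vs 2010 (2368.05) = 8.49%.
2012: real = 2560.0/1.043 = 2454.46; growth vs 2011 (2569.08) = -4.46%.
2013: real = 2681.9/1.068 = 2511.14; growth vs 2012 (2454.46) = 2.31%.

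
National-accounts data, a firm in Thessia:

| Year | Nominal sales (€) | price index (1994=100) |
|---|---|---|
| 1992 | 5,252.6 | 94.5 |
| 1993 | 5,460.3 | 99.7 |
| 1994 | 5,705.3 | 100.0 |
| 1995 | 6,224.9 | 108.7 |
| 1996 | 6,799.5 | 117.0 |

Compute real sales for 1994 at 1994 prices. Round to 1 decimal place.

Real sales 1994 = 5705.3 / 1.000 = 5705.30.

€5,705.3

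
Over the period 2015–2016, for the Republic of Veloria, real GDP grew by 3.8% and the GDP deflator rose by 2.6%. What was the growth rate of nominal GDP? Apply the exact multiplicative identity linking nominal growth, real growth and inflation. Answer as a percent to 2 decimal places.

(1 + g_nom) = (1 + g_real)(1 + π) = 1.0380 × 1.0260 = 1.06499.

6.50%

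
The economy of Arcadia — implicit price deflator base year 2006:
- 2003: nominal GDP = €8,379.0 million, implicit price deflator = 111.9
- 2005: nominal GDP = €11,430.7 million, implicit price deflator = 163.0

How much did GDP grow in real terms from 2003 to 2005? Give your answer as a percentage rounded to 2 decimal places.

Real GDP 2003 = 8379.0 / 1.119 = 7487.94.
Real GDP 2005 = 11430.7 / 1.630 = 7012.70.
Real growth = 7012.70 / 7487.94 − 1 = -0.0635.

-6.35%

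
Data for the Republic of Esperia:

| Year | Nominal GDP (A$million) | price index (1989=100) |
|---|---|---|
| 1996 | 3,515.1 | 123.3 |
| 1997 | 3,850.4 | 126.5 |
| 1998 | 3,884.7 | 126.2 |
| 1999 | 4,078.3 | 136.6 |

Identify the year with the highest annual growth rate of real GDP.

1997

1997: real = 3850.4/1.265 = 3043.79; growth vs 1996 (2850.85) = 6.77%.
1998: real = 3884.7/1.262 = 3078.21; growth vs 1997 (3043.79) = 1.13%.
1999: real = 4078.3/1.366 = 2985.58; growth vs 1998 (3078.21) = -3.01%.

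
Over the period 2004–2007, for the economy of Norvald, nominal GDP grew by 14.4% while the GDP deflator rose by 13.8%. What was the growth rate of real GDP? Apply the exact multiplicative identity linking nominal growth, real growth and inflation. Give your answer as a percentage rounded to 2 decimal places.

0.53%

(1 + g_nom) = (1 + g_real)(1 + π), so g_real = 1.1440 / 1.1380 − 1 = 0.00527.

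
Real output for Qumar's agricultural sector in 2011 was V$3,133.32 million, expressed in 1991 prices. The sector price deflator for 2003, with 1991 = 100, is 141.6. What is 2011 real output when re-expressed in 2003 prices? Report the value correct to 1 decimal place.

Real output in 2003 prices = Real output in 1991 prices × (P_2003/P_1991) = 3133.32 × 1.416 = 4436.78.

V$4,436.8 million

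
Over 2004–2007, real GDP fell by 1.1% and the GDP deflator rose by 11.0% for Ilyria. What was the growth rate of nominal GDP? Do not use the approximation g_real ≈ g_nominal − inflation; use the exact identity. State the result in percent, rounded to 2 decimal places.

9.78%

(1 + g_nom) = (1 + g_real)(1 + π) = 0.9890 × 1.1100 = 1.09779.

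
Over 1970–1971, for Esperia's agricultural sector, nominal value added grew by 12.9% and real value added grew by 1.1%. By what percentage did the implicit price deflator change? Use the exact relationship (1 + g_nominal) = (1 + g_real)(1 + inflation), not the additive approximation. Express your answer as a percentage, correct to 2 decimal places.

11.67%

(1 + g_nom) = (1 + g_real)(1 + π), so π = 1.1290 / 1.0110 − 1 = 0.11672.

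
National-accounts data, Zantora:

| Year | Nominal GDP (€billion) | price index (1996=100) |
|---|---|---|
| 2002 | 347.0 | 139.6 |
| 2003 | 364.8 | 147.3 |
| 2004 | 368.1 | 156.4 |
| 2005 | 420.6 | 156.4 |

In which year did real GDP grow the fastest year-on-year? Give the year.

2005

2003: real = 364.8/1.473 = 247.66; growth vs 2002 (248.57) = -0.37%.
2004: real = 368.1/1.564 = 235.36; growth vs 2003 (247.66) = -4.97%.
2005: real = 420.6/1.564 = 268.93; growth vs 2004 (235.36) = 14.26%.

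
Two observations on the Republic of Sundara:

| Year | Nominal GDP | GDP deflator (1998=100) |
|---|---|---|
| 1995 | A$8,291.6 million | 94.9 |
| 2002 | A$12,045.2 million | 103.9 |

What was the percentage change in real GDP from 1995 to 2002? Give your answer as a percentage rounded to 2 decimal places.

Deflate each year: 1995 → 8291.6/0.949 = 8737.20; 2002 → 12045.2/1.039 = 11593.07.
So real GDP changed by 11593.07/8737.20 − 1 = 0.3269, i.e. 32.69%.

32.69%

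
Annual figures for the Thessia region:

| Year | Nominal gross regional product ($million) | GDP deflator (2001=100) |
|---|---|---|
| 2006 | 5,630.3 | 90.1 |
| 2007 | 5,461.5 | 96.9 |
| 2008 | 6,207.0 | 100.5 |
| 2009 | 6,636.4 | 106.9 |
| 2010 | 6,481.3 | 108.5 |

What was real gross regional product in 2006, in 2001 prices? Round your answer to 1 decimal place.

Real gross regional product 2006 = 5630.3 / 0.901 = 6248.95.

$6,248.9 million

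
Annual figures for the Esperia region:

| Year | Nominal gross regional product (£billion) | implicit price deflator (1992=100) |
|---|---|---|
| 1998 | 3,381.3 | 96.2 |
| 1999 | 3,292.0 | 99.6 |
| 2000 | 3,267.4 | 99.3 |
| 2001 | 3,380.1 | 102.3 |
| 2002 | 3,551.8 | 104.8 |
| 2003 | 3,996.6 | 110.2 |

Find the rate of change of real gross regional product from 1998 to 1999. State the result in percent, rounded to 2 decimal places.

-5.96%

Real gross regional product 1998 = 3381.3/0.962 = 3514.86.
Real gross regional product 1999 = 3292.0/0.996 = 3305.22.
Change = 3305.22/3514.86 − 1 = -0.0596.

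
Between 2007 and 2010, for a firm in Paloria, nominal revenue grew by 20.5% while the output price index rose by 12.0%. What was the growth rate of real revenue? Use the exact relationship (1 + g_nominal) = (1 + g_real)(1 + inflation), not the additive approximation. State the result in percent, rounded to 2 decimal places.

7.59%

(1 + g_nom) = (1 + g_real)(1 + π), so g_real = 1.2050 / 1.1200 − 1 = 0.07589.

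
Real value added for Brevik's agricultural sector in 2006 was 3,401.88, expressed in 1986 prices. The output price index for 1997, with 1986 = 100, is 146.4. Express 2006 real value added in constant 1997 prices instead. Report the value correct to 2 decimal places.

4,980.35

Real value added in 1997 prices = Real value added in 1986 prices × (P_1997/P_1986) = 3401.88 × 1.464 = 4980.35.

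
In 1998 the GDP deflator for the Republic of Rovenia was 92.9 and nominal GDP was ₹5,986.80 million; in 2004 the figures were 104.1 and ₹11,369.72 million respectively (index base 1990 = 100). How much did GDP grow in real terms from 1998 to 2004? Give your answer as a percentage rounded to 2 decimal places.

69.48%

Deflate each year: 1998 → 5986.80/0.929 = 6444.35; 2004 → 11369.72/1.041 = 10921.92.
So real GDP changed by 10921.92/6444.35 − 1 = 0.6948, i.e. 69.48%.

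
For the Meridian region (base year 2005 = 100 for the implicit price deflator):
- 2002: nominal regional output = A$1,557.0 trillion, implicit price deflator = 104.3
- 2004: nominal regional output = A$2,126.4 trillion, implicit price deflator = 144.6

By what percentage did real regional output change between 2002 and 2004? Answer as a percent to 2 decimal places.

-1.49%

Deflate each year: 2002 → 1557.0/1.043 = 1492.81; 2004 → 2126.4/1.446 = 1470.54.
So real regional output changed by 1470.54/1492.81 − 1 = -0.0149, i.e. -1.49%.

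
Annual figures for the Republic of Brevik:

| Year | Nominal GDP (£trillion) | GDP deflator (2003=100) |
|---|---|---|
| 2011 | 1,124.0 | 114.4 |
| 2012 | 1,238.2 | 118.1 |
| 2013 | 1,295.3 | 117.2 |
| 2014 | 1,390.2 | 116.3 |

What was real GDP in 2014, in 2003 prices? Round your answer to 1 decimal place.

£1,195.4 trillion

Real GDP 2014 = 1390.2 / 1.163 = 1195.36.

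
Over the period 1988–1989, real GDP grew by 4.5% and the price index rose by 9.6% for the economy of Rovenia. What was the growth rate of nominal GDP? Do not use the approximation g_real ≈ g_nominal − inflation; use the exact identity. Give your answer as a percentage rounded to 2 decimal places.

14.53%

(1 + g_nom) = (1 + g_real)(1 + π) = 1.0450 × 1.0960 = 1.14532.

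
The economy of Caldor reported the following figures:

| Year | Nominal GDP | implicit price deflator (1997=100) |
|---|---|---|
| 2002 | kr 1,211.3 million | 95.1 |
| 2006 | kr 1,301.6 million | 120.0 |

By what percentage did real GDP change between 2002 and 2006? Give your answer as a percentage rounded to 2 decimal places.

Real GDP 2002 = 1211.3 / 0.951 = 1273.71.
Real GDP 2006 = 1301.6 / 1.200 = 1084.67.
Real growth = 1084.67 / 1273.71 − 1 = -0.1484.

-14.84%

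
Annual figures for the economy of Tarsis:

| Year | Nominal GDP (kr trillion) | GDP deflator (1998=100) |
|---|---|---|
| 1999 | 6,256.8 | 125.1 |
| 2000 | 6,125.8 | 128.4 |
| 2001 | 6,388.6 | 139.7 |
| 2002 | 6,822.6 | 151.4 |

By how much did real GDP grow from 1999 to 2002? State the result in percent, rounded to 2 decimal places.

Real GDP 1999 = 6256.8/1.251 = 5001.44.
Real GDP 2002 = 6822.6/1.514 = 4506.34.
Change = 4506.34/5001.44 − 1 = -0.0990.

-9.90%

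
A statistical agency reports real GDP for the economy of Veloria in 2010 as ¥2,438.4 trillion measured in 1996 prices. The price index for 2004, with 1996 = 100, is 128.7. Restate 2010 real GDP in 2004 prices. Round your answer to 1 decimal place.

Real GDP in 2004 prices = Real GDP in 1996 prices × (P_2004/P_1996) = 2438.4 × 1.287 = 3138.22.

¥3,138.2 trillion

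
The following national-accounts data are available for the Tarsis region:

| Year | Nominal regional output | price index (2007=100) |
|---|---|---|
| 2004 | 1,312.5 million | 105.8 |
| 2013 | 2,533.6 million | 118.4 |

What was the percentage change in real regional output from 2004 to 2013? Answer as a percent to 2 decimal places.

Deflate each year: 2004 → 1312.5/1.058 = 1240.55; 2013 → 2533.6/1.184 = 2139.86.
So real regional output changed by 2139.86/1240.55 − 1 = 0.7249, i.e. 72.49%.

72.49%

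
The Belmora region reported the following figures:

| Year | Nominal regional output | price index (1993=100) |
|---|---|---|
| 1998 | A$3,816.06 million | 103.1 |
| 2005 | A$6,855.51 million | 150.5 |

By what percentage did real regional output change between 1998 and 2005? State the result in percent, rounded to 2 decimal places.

Real regional output 1998 = 3816.06 / 1.031 = 3701.32.
Real regional output 2005 = 6855.51 / 1.505 = 4555.16.
Real growth = 4555.16 / 3701.32 − 1 = 0.2307.

23.07%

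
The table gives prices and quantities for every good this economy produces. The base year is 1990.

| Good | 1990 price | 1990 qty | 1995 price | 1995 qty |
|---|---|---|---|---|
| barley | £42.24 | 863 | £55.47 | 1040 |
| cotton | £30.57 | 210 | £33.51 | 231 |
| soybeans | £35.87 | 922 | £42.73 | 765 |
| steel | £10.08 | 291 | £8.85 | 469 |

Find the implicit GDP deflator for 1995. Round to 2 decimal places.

122.98

Nominal GDP 1995 = 55.47·1040 + 33.51·231 + 42.73·765 + 8.85·469 = 102268.71.
Real GDP 1995 (at 1990 prices) = 42.24·1040 + 30.57·231 + 35.87·765 + 10.08·469 = 83159.34.
Deflator = Nominal/Real × 100 = 102268.71/83159.34 × 100 = 122.979.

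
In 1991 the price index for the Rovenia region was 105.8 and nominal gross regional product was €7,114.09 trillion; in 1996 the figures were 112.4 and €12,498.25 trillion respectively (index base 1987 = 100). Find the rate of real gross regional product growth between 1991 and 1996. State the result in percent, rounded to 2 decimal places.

65.37%

Deflate each year: 1991 → 7114.09/1.058 = 6724.09; 1996 → 12498.25/1.124 = 11119.44.
So real gross regional product changed by 11119.44/6724.09 − 1 = 0.6537, i.e. 65.37%.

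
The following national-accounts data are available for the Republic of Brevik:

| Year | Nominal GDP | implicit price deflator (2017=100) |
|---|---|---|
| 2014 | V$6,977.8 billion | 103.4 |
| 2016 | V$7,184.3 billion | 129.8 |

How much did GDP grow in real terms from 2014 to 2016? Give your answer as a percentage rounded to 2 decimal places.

Deflate each year: 2014 → 6977.8/1.034 = 6748.36; 2016 → 7184.3/1.298 = 5534.90.
So real GDP changed by 5534.90/6748.36 − 1 = -0.1798, i.e. -17.98%.

-17.98%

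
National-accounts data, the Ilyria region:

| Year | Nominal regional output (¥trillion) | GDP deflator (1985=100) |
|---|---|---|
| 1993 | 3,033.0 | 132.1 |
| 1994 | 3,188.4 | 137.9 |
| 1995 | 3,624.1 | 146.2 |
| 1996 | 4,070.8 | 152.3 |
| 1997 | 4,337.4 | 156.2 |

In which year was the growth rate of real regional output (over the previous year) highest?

1994: real = 3188.4/1.379 = 2312.11; growth vs 1993 (2295.99) = 0.70%.
1995: real = 3624.1/1.462 = 2478.86; growth vs 1994 (2312.11) = 7.21%.
1996: real = 4070.8/1.523 = 2672.88; growth vs 1995 (2478.86) = 7.83%.
1997: real = 4337.4/1.562 = 2776.82; growth vs 1996 (2672.88) = 3.89%.

1996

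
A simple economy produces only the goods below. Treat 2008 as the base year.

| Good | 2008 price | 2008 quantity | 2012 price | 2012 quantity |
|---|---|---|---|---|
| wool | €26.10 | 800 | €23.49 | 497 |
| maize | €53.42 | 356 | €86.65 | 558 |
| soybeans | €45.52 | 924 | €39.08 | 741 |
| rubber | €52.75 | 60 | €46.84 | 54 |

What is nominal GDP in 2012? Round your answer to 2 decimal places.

Nominal GDP 2012 = Σ (p_2012 × q_2012) = 23.49·497 + 86.65·558 + 39.08·741 + 46.84·54 = 91512.87.

€91512.87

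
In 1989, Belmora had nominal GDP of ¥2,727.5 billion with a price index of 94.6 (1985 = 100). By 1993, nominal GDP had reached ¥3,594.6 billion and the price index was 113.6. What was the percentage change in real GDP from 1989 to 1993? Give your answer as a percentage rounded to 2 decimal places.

9.75%

Real GDP 1989 = 2727.5 / 0.946 = 2883.19.
Real GDP 1993 = 3594.6 / 1.136 = 3164.26.
Real growth = 3164.26 / 2883.19 − 1 = 0.0975.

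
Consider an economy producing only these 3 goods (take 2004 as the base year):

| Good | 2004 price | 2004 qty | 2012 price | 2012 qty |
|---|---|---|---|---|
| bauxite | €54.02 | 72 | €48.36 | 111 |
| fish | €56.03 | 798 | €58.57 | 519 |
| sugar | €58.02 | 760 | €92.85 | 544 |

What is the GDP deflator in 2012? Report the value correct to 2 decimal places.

Nominal GDP 2012 = 48.36·111 + 58.57·519 + 92.85·544 = 86276.19.
Real GDP 2012 (at 2004 prices) = 54.02·111 + 56.03·519 + 58.02·544 = 66638.67.
Deflator = Nominal/Real × 100 = 86276.19/66638.67 × 100 = 129.469.

129.47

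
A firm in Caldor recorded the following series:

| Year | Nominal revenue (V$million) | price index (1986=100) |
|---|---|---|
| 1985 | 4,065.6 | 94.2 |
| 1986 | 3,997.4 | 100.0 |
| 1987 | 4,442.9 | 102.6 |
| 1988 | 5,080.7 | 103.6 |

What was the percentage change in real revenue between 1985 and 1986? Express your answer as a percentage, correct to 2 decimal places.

-7.38%

Real revenue 1985 = 4065.6/0.942 = 4315.92.
Real revenue 1986 = 3997.4/1.000 = 3997.40.
Change = 3997.40/4315.92 − 1 = -0.0738.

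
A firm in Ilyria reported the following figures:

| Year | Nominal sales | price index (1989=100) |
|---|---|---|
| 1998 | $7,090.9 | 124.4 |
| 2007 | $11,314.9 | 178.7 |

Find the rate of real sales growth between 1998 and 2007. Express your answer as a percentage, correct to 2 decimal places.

11.08%

Deflate each year: 1998 → 7090.9/1.244 = 5700.08; 2007 → 11314.9/1.787 = 6331.79.
So real sales changed by 6331.79/5700.08 − 1 = 0.1108, i.e. 11.08%.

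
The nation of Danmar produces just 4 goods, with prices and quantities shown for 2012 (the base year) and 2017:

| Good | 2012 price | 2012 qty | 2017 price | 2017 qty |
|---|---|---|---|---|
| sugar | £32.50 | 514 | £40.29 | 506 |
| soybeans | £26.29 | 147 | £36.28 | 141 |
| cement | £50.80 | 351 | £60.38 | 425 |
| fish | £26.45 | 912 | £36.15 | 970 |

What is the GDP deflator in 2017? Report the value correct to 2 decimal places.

Nominal GDP 2017 = 40.29·506 + 36.28·141 + 60.38·425 + 36.15·970 = 86229.22.
Real GDP 2017 (at 2012 prices) = 32.50·506 + 26.29·141 + 50.80·425 + 26.45·970 = 67398.39.
Deflator = Nominal/Real × 100 = 86229.22/67398.39 × 100 = 127.940.

127.94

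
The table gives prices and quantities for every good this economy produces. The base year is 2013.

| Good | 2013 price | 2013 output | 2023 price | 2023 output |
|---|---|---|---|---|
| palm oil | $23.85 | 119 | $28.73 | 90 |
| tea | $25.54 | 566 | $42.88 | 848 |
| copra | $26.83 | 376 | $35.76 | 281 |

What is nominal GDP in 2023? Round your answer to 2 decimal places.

$48996.50

Nominal GDP 2023 = Σ (p_2023 × q_2023) = 28.73·90 + 42.88·848 + 35.76·281 = 48996.50.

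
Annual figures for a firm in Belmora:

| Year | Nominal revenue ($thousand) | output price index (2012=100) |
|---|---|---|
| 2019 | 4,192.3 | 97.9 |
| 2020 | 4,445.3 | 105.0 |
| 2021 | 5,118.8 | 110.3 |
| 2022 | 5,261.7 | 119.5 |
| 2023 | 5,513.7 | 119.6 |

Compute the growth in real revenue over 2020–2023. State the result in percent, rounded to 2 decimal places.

8.89%

Real revenue 2020 = 4445.3/1.050 = 4233.62.
Real revenue 2023 = 5513.7/1.196 = 4610.12.
Change = 4610.12/4233.62 − 1 = 0.0889.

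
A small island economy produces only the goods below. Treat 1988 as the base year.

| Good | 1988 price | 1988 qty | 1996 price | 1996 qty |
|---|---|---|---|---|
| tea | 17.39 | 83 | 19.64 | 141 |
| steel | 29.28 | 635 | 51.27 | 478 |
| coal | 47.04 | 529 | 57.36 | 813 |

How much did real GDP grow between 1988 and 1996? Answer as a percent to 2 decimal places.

21.75%

Real GDP 1988 = Nominal GDP 1988 = 17.39·83 + 29.28·635 + 47.04·529 = 44920.33.
Real GDP 1996 (at 1988 prices) = 17.39·141 + 29.28·478 + 47.04·813 = 54691.35.
Real growth = 54691.35/44920.33 − 1 = 0.2175.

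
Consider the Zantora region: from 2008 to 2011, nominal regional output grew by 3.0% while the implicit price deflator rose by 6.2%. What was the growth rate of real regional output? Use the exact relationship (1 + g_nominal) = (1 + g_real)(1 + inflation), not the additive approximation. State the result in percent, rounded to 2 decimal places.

(1 + g_nom) = (1 + g_real)(1 + π), so g_real = 1.0300 / 1.0620 − 1 = -0.03013.

-3.01%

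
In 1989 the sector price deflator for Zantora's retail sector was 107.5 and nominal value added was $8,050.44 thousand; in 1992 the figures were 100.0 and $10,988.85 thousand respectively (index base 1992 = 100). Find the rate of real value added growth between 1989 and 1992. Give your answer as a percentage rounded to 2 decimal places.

Real value added 1989 = 8050.44 / 1.075 = 7488.78.
Real value added 1992 = 10988.85 / 1.000 = 10988.85.
Real growth = 10988.85 / 7488.78 − 1 = 0.4674.

46.74%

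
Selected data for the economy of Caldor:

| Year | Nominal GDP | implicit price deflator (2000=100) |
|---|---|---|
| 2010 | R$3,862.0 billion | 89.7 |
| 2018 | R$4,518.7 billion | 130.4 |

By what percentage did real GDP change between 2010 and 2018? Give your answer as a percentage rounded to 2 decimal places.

-19.51%

Deflate each year: 2010 → 3862.0/0.897 = 4305.46; 2018 → 4518.7/1.304 = 3465.26.
So real GDP changed by 3465.26/4305.46 − 1 = -0.1951, i.e. -19.51%.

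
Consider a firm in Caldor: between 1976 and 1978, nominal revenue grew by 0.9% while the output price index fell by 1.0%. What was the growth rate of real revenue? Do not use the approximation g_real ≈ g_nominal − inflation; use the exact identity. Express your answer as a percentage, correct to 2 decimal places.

(1 + g_nom) = (1 + g_real)(1 + π), so g_real = 1.0090 / 0.9900 − 1 = 0.01919.

1.92%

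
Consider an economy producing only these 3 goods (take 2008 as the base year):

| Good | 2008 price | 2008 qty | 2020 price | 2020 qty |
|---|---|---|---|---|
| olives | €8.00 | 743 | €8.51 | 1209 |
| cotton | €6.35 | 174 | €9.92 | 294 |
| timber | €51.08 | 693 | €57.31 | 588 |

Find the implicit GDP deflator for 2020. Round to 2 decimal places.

Nominal GDP 2020 = 8.51·1209 + 9.92·294 + 57.31·588 = 46903.35.
Real GDP 2020 (at 2008 prices) = 8.00·1209 + 6.35·294 + 51.08·588 = 41573.94.
Deflator = Nominal/Real × 100 = 46903.35/41573.94 × 100 = 112.819.

112.82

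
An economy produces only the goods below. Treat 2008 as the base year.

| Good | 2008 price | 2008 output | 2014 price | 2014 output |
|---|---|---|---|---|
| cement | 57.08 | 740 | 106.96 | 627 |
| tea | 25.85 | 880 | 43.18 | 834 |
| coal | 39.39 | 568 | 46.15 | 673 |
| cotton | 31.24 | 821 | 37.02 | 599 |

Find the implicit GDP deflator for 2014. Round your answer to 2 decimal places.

152.39

Nominal GDP 2014 = 106.96·627 + 43.18·834 + 46.15·673 + 37.02·599 = 156309.97.
Real GDP 2014 (at 2008 prices) = 57.08·627 + 25.85·834 + 39.39·673 + 31.24·599 = 102570.29.
Deflator = Nominal/Real × 100 = 156309.97/102570.29 × 100 = 152.393.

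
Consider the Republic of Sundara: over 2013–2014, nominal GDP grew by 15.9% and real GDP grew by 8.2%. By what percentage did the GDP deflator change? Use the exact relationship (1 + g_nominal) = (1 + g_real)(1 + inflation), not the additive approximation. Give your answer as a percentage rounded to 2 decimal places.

(1 + g_nom) = (1 + g_real)(1 + π), so π = 1.1590 / 1.0820 − 1 = 0.07116.

7.12%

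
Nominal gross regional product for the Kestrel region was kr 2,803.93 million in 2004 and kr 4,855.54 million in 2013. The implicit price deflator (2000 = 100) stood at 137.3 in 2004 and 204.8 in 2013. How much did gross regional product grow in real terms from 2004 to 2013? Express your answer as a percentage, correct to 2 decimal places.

Deflate each year: 2004 → 2803.93/1.373 = 2042.19; 2013 → 4855.54/2.048 = 2370.87.
So real gross regional product changed by 2370.87/2042.19 − 1 = 0.1609, i.e. 16.09%.

16.09%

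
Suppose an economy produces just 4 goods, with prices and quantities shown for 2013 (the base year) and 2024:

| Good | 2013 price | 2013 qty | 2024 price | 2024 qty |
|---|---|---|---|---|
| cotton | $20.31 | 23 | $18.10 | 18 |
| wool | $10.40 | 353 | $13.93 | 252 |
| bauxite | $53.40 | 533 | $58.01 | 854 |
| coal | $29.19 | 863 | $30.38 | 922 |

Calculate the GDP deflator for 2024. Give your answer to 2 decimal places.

107.79

Nominal GDP 2024 = 18.10·18 + 13.93·252 + 58.01·854 + 30.38·922 = 81387.06.
Real GDP 2024 (at 2013 prices) = 20.31·18 + 10.40·252 + 53.40·854 + 29.19·922 = 75503.16.
Deflator = Nominal/Real × 100 = 81387.06/75503.16 × 100 = 107.793.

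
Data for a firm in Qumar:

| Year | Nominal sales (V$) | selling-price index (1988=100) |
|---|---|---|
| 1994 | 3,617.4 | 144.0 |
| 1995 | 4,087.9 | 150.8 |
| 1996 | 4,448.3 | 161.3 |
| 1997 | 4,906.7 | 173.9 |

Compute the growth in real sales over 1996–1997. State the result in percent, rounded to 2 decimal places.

2.31%

Real sales 1996 = 4448.3/1.613 = 2757.78.
Real sales 1997 = 4906.7/1.739 = 2821.56.
Change = 2821.56/2757.78 − 1 = 0.0231.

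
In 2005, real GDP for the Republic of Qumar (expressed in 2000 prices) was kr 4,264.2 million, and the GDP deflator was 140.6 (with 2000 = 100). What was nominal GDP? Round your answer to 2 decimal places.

Nominal GDP = Real × (GDP deflator/100) = 4264.2 × 1.406 = 5995.47.

kr 5,995.47 million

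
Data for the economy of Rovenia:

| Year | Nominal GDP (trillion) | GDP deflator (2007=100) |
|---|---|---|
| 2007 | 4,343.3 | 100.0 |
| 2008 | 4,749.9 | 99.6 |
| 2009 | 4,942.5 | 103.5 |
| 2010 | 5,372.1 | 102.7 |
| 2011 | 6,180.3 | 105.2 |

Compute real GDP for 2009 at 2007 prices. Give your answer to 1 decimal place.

Real GDP 2009 = 4942.5 / 1.035 = 4775.36.

4,775.4 trillion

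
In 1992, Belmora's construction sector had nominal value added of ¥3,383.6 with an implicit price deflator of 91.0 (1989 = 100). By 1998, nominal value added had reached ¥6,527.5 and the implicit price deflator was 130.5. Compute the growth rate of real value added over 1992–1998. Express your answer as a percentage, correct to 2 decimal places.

Deflate each year: 1992 → 3383.6/0.910 = 3718.24; 1998 → 6527.5/1.305 = 5001.92.
So real value added changed by 5001.92/3718.24 − 1 = 0.3452, i.e. 34.52%.

34.52%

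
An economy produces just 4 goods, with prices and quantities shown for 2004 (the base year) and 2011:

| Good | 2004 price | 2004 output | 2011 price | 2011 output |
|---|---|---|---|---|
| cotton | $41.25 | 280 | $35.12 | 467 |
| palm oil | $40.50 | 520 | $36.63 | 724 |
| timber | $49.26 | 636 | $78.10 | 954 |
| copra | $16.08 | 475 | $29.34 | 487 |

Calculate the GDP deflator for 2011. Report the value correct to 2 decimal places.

127.37

Nominal GDP 2011 = 35.12·467 + 36.63·724 + 78.10·954 + 29.34·487 = 131717.14.
Real GDP 2011 (at 2004 prices) = 41.25·467 + 40.50·724 + 49.26·954 + 16.08·487 = 103410.75.
Deflator = Nominal/Real × 100 = 131717.14/103410.75 × 100 = 127.373.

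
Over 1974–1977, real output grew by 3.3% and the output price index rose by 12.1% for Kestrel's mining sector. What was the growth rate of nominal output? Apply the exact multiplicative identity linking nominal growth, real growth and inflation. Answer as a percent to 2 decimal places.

15.80%

(1 + g_nom) = (1 + g_real)(1 + π) = 1.0330 × 1.1210 = 1.15799.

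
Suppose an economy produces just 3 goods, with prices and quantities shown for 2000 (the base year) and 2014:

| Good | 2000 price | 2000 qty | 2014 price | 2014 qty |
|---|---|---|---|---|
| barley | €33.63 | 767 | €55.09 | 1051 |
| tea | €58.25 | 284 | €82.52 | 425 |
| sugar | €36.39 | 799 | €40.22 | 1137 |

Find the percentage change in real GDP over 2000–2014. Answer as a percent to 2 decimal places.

Real GDP 2000 = Nominal GDP 2000 = 33.63·767 + 58.25·284 + 36.39·799 = 71412.82.
Real GDP 2014 (at 2000 prices) = 33.63·1051 + 58.25·425 + 36.39·1137 = 101476.81.
Real growth = 101476.81/71412.82 − 1 = 0.4210.

42.10%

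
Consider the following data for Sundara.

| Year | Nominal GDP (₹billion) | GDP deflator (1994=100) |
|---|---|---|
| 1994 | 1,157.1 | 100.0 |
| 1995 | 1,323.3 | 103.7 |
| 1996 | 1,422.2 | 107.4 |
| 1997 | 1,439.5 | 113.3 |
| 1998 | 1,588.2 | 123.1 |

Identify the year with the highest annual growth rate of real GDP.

1995

1995: real = 1323.3/1.037 = 1276.08; growth vs 1994 (1157.10) = 10.28%.
1996: real = 1422.2/1.074 = 1324.21; growth vs 1995 (1276.08) = 3.77%.
1997: real = 1439.5/1.133 = 1270.52; growth vs 1996 (1324.21) = -4.05%.
1998: real = 1588.2/1.231 = 1290.17; growth vs 1997 (1270.52) = 1.55%.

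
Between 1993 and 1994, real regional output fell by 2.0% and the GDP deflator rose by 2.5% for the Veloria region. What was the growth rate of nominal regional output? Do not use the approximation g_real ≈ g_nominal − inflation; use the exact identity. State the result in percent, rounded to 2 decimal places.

0.45%

(1 + g_nom) = (1 + g_real)(1 + π) = 0.9800 × 1.0250 = 1.00450.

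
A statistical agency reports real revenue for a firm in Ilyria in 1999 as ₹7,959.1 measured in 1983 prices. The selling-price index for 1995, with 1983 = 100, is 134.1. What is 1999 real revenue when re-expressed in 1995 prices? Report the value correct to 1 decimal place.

₹10,673.2

Real revenue in 1995 prices = Real revenue in 1983 prices × (P_1995/P_1983) = 7959.1 × 1.341 = 10673.15.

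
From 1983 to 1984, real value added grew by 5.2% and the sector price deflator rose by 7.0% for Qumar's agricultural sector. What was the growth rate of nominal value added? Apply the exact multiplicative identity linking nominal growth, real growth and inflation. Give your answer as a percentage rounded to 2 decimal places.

(1 + g_nom) = (1 + g_real)(1 + π) = 1.0520 × 1.0700 = 1.12564.

12.56%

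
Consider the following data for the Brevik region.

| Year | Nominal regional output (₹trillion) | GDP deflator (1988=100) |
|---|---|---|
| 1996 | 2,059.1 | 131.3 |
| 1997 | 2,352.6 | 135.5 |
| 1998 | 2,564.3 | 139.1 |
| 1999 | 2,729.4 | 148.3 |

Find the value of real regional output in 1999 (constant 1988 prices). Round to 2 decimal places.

₹1,840.46 trillion

Real regional output 1999 = 2729.4 / 1.483 = 1840.46.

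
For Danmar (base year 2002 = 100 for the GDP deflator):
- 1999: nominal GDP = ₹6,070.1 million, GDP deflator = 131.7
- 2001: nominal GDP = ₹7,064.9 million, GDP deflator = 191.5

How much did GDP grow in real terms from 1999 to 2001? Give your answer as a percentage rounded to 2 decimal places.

Deflate each year: 1999 → 6070.1/1.317 = 4609.04; 2001 → 7064.9/1.915 = 3689.24.
So real GDP changed by 3689.24/4609.04 − 1 = -0.1996, i.e. -19.96%.

-19.96%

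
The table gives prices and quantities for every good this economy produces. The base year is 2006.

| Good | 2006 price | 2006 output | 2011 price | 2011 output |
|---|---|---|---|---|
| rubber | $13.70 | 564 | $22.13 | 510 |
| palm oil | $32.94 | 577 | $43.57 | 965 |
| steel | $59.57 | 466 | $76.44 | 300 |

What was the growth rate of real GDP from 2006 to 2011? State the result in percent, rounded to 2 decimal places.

Real GDP 2006 = Nominal GDP 2006 = 13.70·564 + 32.94·577 + 59.57·466 = 54492.80.
Real GDP 2011 (at 2006 prices) = 13.70·510 + 32.94·965 + 59.57·300 = 56645.10.
Real growth = 56645.10/54492.80 − 1 = 0.0395.

3.95%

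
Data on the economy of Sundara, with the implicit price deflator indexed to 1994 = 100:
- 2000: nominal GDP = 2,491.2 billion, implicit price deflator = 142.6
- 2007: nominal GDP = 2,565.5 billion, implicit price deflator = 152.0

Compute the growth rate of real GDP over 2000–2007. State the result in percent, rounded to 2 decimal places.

-3.39%

Deflate each year: 2000 → 2491.2/1.426 = 1746.98; 2007 → 2565.5/1.520 = 1687.83.
So real GDP changed by 1687.83/1746.98 − 1 = -0.0339, i.e. -3.39%.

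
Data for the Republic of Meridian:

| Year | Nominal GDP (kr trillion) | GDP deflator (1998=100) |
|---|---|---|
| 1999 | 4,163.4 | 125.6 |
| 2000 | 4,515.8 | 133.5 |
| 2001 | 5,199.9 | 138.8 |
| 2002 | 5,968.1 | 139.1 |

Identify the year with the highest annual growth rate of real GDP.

2000: real = 4515.8/1.335 = 3382.62; growth vs 1999 (3314.81) = 2.05%.
2001: real = 5199.9/1.388 = 3746.33; growth vs 2000 (3382.62) = 10.75%.
2002: real = 5968.1/1.391 = 4290.51; growth vs 2001 (3746.33) = 14.53%.

2002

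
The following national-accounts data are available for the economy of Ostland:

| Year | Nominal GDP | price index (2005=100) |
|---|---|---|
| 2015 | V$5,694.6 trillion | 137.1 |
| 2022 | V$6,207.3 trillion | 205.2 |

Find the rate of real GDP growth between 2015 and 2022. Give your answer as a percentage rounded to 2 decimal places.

Deflate each year: 2015 → 5694.6/1.371 = 4153.61; 2022 → 6207.3/2.052 = 3025.00.
So real GDP changed by 3025.00/4153.61 − 1 = -0.2717, i.e. -27.17%.

-27.17%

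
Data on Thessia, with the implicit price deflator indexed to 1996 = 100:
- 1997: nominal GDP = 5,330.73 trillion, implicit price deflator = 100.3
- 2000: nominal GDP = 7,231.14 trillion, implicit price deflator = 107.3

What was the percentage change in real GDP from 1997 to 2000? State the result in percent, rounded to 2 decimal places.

Deflate each year: 1997 → 5330.73/1.003 = 5314.79; 2000 → 7231.14/1.073 = 6739.18.
So real GDP changed by 6739.18/5314.79 − 1 = 0.2680, i.e. 26.80%.

26.80%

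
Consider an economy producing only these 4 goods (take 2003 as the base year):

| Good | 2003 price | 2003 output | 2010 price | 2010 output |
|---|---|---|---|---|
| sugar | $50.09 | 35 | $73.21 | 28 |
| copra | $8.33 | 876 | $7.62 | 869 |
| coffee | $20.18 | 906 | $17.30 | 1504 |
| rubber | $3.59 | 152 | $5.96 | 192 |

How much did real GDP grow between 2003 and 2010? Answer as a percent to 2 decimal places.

Real GDP 2003 = Nominal GDP 2003 = 50.09·35 + 8.33·876 + 20.18·906 + 3.59·152 = 27878.99.
Real GDP 2010 (at 2003 prices) = 50.09·28 + 8.33·869 + 20.18·1504 + 3.59·192 = 39681.29.
Real growth = 39681.29/27878.99 − 1 = 0.4233.

42.33%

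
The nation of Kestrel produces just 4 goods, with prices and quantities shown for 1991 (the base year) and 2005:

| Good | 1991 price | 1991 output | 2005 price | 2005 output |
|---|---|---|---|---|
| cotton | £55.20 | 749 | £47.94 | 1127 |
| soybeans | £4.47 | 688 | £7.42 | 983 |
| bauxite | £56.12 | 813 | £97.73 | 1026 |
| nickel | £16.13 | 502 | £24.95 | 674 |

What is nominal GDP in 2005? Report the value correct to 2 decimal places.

£178409.52

Nominal GDP 2005 = Σ (p_2005 × q_2005) = 47.94·1127 + 7.42·983 + 97.73·1026 + 24.95·674 = 178409.52.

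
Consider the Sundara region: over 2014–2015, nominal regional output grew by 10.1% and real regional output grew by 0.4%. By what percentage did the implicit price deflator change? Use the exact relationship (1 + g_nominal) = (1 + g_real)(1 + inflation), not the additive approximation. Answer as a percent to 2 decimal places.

9.66%

(1 + g_nom) = (1 + g_real)(1 + π), so π = 1.1010 / 1.0040 − 1 = 0.09661.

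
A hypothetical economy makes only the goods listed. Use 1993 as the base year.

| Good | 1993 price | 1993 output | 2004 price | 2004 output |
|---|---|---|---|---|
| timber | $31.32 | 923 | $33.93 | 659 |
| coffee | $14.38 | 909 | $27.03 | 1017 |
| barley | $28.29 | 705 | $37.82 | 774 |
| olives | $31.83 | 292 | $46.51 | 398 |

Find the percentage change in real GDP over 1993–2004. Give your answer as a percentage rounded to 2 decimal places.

-1.95%

Real GDP 1993 = Nominal GDP 1993 = 31.32·923 + 14.38·909 + 28.29·705 + 31.83·292 = 71218.59.
Real GDP 2004 (at 1993 prices) = 31.32·659 + 14.38·1017 + 28.29·774 + 31.83·398 = 69829.14.
Real growth = 69829.14/71218.59 − 1 = -0.0195.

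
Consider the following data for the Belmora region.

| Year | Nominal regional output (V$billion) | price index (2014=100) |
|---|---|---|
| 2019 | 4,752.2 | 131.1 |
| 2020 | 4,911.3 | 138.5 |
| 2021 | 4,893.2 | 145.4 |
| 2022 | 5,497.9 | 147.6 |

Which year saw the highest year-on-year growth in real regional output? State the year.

2020: real = 4911.3/1.385 = 3546.06; growth vs 2019 (3624.87) = -2.17%.
2021: real = 4893.2/1.454 = 3365.34; growth vs 2020 (3546.06) = -5.10%.
2022: real = 5497.9/1.476 = 3724.86; growth vs 2021 (3365.34) = 10.68%.

2022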